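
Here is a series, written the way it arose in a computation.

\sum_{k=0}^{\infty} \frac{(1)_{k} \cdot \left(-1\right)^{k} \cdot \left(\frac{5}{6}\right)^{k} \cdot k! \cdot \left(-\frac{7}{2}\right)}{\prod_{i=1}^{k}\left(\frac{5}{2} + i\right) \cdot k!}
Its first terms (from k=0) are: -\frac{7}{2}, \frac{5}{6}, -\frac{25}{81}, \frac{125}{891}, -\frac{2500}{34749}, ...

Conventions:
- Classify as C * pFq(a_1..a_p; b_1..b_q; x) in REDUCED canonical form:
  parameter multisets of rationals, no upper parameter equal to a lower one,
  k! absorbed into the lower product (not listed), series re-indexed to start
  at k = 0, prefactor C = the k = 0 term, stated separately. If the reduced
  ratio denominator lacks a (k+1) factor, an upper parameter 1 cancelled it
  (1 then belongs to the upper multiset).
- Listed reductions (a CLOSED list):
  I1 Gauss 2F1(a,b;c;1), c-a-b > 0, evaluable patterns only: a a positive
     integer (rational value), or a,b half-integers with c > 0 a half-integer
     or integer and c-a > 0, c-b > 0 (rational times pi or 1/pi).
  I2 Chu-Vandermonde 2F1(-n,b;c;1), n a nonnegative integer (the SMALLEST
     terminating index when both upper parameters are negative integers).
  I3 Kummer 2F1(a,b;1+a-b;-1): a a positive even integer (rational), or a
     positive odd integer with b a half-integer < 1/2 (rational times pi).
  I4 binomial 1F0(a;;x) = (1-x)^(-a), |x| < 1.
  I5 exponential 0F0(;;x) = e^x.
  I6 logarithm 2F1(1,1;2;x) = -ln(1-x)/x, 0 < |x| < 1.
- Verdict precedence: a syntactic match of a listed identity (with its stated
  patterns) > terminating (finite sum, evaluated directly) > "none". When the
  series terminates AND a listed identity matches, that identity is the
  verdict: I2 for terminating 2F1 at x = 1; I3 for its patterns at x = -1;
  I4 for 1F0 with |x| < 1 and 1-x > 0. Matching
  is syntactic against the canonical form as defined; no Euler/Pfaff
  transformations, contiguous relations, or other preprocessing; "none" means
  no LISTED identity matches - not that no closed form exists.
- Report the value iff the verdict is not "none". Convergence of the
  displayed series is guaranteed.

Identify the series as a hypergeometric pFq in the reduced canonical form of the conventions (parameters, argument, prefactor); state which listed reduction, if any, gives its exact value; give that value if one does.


Key observation: with t_0 = -\frac{7}{2}, the (-1)^k factor (C = -7/2) folds into the argument's sign.
Ratio: r(k) = -\frac{5}{6} * (k+1) (k+1) / [(k+\frac{7}{2}) (k+1)] - rational in k. x = -\frac{5}{6}; t_0 = -\frac{7}{2}; negate the roots.

Classification (C = -\frac{7}{2}): 2F1 with upper {1, 1}, lower {\frac{7}{2}}, argument x = -\frac{5}{6}. Verdict: none here - no I1-I6 shape fits x = -\frac{5}{6} with lower {\frac{7}{2}}.


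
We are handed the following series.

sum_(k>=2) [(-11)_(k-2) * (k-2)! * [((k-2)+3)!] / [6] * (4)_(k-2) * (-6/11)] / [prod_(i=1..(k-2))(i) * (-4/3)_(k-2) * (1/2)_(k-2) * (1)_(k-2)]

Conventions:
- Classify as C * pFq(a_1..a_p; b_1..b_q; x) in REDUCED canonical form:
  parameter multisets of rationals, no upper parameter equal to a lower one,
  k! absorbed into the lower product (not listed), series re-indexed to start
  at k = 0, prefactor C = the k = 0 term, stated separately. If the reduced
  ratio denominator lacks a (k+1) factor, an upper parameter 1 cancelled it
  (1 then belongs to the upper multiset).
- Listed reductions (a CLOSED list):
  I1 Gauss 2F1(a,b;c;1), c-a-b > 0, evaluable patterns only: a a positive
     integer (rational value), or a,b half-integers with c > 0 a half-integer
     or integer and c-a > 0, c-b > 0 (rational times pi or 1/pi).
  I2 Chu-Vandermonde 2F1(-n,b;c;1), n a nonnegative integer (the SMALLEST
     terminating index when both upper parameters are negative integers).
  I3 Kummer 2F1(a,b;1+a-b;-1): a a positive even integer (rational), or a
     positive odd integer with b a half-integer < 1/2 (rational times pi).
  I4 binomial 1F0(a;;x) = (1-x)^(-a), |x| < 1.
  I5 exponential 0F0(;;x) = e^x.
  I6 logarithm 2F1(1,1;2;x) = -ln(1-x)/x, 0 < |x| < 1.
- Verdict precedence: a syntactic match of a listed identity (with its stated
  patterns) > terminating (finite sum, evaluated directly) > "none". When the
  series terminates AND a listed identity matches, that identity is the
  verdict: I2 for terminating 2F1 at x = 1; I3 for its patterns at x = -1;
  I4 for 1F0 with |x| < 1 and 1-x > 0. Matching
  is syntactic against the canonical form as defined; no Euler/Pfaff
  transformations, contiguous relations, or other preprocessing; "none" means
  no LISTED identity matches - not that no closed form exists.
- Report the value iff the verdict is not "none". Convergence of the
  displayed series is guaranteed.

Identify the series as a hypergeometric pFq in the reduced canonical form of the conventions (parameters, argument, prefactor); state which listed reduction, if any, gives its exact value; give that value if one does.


Classification (C = -6/11): 3F2 with upper {-11, 4, 4}, lower {-4/3, 1/2}, argument x = 1. Verdict: terminating - upper parameter -11 makes this a finite sum (last index 11), evaluated exactly. Its exact value is 521336130/8637343.

First insight: x = 1 and the parameter 1 appears in both the upper and lower lists and cancels.
Consecutive-term ratio: r(k) = 1 * (k-11) (k+4) (k+4) / [(k-4/3) (k+1/2) (k+1)] ; factor over Q: parameters, x = 1, and C = -6/11.


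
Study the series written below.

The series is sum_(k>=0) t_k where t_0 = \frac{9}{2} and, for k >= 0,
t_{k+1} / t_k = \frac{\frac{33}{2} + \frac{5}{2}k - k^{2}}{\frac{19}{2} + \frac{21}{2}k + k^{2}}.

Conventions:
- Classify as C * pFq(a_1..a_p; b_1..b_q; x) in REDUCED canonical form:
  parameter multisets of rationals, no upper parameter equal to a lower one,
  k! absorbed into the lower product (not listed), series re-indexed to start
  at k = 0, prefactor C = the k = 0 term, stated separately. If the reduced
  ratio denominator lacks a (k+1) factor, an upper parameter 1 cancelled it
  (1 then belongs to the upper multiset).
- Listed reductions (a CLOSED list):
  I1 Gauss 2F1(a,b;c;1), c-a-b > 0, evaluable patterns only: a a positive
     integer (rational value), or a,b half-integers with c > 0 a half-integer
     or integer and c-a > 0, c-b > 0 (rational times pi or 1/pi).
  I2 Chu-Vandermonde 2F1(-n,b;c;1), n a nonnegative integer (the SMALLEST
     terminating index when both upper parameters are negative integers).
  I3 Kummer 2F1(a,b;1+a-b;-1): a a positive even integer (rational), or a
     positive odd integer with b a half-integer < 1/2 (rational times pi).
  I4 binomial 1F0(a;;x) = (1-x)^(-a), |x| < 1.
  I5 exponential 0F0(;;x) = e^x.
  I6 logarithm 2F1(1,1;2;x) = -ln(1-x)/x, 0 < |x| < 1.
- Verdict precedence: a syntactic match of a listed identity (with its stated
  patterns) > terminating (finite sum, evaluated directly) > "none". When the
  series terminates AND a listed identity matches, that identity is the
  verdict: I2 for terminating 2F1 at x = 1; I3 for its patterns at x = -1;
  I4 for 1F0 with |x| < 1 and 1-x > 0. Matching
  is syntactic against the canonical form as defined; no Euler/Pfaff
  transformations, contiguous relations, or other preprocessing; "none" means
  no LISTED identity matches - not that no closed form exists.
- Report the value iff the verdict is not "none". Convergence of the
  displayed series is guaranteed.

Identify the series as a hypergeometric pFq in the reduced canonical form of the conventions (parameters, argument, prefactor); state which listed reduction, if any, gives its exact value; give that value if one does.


x = -1 here; the reduced form reads 2F1, upper {-\frac{11}{2}, 3}, lower {\frac{19}{2}}, C = \frac{9}{2}. Verdict at x = -1: Kummer (I3) matches (x = -1; c = \frac{19}{2} equals 1+a-b for upper {-\frac{11}{2}, 3}: listed pattern). Hence: \frac{984555}{131072} \cdot \pi.

Key observation: t_0 being \frac{9}{2}, roots of the ratio polynomials (C = 9/2) are the negated parameters.
Consecutive-term ratio: r(k) = -1 * (k-\frac{11}{2}) (k+3) / [(k+\frac{19}{2}) (k+1)] - rational in k, leading ratio -1; with t_0 = \frac{9}{2}, classification follows.


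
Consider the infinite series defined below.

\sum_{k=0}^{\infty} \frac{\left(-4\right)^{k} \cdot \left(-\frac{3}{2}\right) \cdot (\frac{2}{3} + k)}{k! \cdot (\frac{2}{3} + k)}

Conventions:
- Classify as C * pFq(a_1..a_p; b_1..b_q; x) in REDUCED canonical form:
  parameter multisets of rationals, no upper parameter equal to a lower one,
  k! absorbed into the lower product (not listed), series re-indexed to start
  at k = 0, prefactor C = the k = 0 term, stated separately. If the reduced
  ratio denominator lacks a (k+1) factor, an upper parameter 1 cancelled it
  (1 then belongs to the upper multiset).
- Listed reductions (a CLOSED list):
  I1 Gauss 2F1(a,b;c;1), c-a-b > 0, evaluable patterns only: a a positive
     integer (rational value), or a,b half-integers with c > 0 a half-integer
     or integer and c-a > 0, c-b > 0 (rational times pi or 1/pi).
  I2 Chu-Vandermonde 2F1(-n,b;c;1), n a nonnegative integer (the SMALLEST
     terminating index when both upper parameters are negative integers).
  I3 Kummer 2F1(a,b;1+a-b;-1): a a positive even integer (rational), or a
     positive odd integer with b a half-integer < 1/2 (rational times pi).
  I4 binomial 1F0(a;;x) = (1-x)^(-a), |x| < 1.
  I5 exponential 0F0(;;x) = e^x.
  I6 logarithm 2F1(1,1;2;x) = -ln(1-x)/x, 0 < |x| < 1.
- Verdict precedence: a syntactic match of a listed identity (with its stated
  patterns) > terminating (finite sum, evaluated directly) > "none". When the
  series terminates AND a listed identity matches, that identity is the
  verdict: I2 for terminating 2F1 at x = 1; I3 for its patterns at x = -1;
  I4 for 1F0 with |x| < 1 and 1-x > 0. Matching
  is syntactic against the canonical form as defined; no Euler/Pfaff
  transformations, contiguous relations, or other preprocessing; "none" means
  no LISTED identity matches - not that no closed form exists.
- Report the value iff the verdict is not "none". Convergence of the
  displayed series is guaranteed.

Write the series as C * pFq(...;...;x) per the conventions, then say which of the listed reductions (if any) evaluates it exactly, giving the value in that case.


Reduced: x = -4, 0F0, upper = {-}, lower = {-}, C = -\frac{3}{2}. Verdict at x = -4: exponential (I5) matches (the 0F0 exponential series at x = -4). Sum: \left(-\frac{3}{2}\right) \cdot e^{-4}.

The tell: from the first term -\frac{3}{2}: the factor k + 2/3 cancels (top and bottom), leaving C = -3/2, x = -4.
Ratio: r(k) = -4 * 1 / [(k+1)] ; factor over Q: parameters, x = -4, and C = -\frac{3}{2}.


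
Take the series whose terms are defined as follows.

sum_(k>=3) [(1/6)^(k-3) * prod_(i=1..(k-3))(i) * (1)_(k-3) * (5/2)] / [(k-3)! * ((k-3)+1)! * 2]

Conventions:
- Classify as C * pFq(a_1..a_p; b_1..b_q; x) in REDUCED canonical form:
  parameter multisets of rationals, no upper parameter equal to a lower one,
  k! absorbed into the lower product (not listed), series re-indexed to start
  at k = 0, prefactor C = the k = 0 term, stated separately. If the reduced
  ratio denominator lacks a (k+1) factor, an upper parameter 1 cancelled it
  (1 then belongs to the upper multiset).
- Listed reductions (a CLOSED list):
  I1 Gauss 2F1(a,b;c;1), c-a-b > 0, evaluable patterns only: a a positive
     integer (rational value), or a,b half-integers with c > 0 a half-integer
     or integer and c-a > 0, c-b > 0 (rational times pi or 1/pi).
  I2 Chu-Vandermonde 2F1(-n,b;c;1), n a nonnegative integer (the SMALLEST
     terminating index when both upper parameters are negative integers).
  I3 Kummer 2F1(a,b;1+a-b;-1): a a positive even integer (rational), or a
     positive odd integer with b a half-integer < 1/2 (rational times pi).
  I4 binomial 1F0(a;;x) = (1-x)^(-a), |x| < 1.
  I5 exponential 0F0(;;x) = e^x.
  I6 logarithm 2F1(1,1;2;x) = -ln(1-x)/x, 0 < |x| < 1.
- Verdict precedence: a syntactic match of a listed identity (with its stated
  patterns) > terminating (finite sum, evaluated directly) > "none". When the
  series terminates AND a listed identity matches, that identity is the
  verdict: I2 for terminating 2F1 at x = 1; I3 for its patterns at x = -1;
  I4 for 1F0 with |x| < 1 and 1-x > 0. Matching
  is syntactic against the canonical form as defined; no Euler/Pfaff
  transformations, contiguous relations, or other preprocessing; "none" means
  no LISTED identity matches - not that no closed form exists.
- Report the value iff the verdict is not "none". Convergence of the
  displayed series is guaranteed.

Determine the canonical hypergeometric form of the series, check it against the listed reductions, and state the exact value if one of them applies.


Prefactor 5/4, argument 1/6: 2F1 with upper {1, 1} over lower {2}. Verdict: the logarithmic series (I6) fires (the logarithm: parameters (1,1;2), x = 1/6). Hence: (-15/2) * ln(5/6).

Key observation: from the first term 5/4: the running product (C = 5/4, x = 1/6) telescopes to a rising factorial.
Ratio: r(k) = (1/6) * (k+1) (k+1) / [(k+2) (k+1)] ; factor over Q: parameters, x = (1/6), and C = 5/4.


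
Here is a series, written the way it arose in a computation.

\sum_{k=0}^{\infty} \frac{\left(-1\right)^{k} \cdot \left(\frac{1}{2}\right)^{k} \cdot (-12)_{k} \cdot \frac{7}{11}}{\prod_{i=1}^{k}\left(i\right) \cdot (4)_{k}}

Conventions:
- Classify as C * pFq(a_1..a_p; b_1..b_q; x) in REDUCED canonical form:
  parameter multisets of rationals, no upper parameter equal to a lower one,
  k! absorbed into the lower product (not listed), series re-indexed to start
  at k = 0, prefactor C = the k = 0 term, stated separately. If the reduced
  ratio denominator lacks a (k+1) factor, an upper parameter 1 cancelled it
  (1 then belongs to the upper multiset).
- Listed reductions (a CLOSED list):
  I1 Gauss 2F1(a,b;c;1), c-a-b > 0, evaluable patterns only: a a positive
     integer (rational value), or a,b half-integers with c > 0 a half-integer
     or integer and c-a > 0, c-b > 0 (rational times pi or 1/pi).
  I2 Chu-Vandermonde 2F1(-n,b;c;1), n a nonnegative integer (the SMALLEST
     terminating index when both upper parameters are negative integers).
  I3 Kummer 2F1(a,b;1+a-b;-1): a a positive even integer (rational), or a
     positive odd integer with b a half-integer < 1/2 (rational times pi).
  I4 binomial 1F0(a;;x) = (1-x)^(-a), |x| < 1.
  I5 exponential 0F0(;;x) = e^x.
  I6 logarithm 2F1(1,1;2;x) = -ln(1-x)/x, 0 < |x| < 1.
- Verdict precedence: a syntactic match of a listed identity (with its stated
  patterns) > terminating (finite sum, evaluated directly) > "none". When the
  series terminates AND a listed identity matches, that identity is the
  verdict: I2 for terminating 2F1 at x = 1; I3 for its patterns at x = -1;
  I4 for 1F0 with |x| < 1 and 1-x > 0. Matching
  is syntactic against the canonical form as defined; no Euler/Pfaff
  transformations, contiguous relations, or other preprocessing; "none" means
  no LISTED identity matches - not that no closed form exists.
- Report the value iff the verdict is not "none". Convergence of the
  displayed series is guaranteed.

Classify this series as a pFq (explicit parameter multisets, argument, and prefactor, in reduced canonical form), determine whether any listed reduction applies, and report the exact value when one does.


The tell: t_0 = \frac{7}{11} here, and the product of the first k integers (C = 7/11, x = -1/2) is k!.
Step ratio: r(k) = -\frac{1}{2} * (k-12) / [(k+4) (k+1)] - rational; roots negated = parameters, x = -\frac{1}{2}, C = \frac{7}{11}.

Canonical form: C = \frac{7}{11} times 1F1 with upper {-12}, lower {4}, x = -\frac{1}{2}. Verdict: terminating. With -12 upstairs the series is a 13-term polynomial sum; evaluated term by term. Sum: \frac{3209213885373241}{1402823245824000}.


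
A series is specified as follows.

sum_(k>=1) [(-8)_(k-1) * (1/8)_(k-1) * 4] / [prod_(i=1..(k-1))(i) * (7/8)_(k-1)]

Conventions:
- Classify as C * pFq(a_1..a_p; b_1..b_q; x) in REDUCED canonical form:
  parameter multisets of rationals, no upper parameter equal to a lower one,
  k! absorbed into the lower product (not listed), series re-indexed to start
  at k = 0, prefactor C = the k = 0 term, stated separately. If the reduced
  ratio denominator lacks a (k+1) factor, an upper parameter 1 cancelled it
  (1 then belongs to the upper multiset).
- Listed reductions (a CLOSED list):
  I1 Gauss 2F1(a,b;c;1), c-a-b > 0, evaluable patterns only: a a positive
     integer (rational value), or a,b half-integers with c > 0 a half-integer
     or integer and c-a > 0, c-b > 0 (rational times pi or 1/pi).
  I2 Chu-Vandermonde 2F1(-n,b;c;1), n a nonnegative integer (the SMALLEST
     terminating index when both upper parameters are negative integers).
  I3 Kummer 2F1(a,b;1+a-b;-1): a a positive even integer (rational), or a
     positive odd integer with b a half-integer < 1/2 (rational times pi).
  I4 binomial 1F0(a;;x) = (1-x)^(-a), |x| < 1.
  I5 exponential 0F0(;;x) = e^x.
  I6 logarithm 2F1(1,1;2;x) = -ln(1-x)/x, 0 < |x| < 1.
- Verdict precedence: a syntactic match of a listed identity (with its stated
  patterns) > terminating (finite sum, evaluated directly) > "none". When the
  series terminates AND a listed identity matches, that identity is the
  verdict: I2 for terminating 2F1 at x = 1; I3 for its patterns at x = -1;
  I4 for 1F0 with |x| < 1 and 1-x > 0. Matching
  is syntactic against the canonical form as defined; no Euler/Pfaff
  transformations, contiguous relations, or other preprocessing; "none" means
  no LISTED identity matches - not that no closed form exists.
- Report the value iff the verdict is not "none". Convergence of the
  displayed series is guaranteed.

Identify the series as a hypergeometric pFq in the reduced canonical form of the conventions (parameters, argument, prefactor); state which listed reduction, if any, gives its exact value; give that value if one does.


With C = 4: the canonical form is 2F1(-8, 1/8; 7/8; 1). Verdict at x = 1: Chu-Vandermonde (I2) matches (terminating 2F1 at x = 1 with n = 8, b = 1/8, c = 7/8). Sum: 58368/21385.

Key observation: t_0 being 4, the product of the first k integers (C = 4) is k!.
Ratio: r(k) = 1 * (k-8) (k+1/8) / [(k+7/8) (k+1)] ; factor over Q: parameters, x = 1, and C = 4.


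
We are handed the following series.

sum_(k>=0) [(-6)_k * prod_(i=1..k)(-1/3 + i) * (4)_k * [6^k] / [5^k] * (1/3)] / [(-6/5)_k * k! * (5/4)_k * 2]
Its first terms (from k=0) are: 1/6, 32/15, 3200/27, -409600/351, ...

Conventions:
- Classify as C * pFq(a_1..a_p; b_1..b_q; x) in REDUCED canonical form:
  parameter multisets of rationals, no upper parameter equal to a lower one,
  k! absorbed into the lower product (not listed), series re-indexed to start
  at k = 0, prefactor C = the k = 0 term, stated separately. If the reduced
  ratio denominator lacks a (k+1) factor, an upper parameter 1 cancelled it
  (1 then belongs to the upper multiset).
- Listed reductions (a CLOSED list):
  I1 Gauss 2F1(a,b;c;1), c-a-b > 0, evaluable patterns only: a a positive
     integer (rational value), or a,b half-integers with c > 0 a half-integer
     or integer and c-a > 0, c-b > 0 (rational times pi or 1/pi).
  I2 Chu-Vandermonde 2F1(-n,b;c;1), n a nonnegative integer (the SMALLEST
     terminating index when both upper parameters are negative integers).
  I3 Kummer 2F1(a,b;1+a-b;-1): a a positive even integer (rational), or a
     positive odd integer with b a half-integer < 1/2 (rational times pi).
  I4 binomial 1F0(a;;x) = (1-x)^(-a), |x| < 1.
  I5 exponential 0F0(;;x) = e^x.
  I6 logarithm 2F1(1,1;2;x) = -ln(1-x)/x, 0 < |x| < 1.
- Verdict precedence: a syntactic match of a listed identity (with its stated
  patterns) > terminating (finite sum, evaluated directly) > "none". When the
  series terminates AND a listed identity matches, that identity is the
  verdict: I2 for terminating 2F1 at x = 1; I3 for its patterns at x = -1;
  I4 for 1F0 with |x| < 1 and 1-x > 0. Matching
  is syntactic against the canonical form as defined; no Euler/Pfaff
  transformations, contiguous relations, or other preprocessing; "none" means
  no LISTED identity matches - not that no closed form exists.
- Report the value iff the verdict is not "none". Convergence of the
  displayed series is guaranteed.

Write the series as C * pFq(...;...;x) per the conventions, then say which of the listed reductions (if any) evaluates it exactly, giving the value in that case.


Prefactor 1/6, argument 6/5: 3F2 with upper {-6, 2/3, 4} over lower {-6/5, 5/4}. Verdict: terminating - upper -6 stops the sum at k = 6; the 7 terms are added exactly. Its exact value is 273955763/10203570.

The tell: with t_0 = 1/6, the running product (prefactor 1/6) telescopes to a rising factorial.
Ratio: r(k) = (6/5) * (k-6) (k+2/3) (k+4) / [(k-6/5) (k+5/4) (k+1)] - poly over poly, x = (6/5) from leading terms; C = 1/6 at k = 0.


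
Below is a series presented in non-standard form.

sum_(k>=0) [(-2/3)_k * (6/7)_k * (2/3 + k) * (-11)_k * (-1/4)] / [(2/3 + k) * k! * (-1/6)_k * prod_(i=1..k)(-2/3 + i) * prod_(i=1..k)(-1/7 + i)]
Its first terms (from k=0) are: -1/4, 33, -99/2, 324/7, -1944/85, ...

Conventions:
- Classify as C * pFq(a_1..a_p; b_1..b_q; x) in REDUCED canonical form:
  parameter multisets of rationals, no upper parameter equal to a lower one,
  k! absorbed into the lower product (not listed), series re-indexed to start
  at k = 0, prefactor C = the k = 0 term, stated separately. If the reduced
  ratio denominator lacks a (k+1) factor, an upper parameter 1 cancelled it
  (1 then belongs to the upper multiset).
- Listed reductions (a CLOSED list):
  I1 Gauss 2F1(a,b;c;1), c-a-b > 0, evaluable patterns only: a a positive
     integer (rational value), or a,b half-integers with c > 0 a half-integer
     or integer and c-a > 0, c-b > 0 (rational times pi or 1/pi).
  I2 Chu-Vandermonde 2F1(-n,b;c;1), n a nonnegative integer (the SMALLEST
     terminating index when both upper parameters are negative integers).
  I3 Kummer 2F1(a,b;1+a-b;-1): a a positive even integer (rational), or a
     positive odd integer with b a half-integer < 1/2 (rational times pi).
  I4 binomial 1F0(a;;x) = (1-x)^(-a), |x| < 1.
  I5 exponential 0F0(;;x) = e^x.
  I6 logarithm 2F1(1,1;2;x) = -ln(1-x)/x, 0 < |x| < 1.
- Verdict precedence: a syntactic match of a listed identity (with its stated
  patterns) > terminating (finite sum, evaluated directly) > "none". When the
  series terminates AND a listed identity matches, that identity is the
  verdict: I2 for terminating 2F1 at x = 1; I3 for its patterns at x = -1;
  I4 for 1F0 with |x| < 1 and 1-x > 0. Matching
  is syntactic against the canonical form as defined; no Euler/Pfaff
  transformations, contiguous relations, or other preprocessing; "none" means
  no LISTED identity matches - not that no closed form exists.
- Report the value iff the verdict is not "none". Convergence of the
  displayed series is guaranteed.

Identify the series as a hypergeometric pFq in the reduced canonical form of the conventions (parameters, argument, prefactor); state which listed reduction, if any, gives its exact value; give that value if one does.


Reduced: x = 1, 2F2, upper = {-11, -2/3}, lower = {-1/6, 1/3}, C = -1/4. Verdict: terminating - upper -11 stops the sum at k = 11; the 12 terms are added exactly. Its exact value is 1708119560404740974521/140994368856898056500.

Structural cue: t_0 being -1/4, the lower running product (prefactor -1/4) is a rising factorial.
Consecutive-term ratio: r(k) = 1 * (k-11) (k-2/3) / [(k-1/6) (k+1/3) (k+1)] - poly over poly, x = 1 from leading terms; C = -1/4 at k = 0.


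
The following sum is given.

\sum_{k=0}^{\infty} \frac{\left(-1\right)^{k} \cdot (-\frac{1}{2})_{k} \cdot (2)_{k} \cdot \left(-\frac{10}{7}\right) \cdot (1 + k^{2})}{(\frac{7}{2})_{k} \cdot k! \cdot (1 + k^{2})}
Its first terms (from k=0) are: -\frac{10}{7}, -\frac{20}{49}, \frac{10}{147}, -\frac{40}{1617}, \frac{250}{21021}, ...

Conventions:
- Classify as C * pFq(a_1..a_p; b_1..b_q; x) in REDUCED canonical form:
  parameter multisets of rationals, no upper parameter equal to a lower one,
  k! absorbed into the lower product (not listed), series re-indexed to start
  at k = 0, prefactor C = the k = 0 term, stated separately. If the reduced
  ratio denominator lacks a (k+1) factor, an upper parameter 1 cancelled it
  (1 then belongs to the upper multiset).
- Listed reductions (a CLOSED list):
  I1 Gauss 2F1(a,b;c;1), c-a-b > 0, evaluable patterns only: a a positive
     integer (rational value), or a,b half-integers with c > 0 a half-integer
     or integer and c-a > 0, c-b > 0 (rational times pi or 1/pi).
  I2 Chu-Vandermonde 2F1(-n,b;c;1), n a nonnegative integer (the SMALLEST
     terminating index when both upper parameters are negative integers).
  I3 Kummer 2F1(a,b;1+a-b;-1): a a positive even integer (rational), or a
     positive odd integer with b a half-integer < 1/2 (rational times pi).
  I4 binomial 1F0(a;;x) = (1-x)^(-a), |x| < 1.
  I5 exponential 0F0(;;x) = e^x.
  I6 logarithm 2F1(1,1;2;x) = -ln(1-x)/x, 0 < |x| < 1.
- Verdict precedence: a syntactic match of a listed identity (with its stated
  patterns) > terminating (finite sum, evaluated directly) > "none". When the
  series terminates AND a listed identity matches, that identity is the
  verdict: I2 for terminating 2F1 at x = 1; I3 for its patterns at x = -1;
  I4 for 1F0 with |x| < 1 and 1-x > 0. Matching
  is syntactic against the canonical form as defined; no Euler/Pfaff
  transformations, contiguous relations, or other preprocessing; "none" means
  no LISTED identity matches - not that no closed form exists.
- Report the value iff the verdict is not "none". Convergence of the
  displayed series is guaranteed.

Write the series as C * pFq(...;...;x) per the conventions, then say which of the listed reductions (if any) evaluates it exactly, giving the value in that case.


Classification (C = -\frac{10}{7}): 2F1 with upper {-\frac{1}{2}, 2}, lower {\frac{7}{2}}, argument x = -1. Verdict at x = -1: Kummer (I3) matches (x = -1; c = \frac{7}{2} equals 1+a-b for upper {-\frac{1}{2}, 2}: listed pattern). Exact value: -\frac{25}{14}.

Key observation: t_0 being -\frac{10}{7}, striking the common factor k^2 + 1 reduces the term (C = -10/7).
Ratio: r(k) = -1 * (k-\frac{1}{2}) (k+2) / [(k+\frac{7}{2}) (k+1)] - poly over poly, x = -1 from leading terms; C = -\frac{10}{7} at k = 0.


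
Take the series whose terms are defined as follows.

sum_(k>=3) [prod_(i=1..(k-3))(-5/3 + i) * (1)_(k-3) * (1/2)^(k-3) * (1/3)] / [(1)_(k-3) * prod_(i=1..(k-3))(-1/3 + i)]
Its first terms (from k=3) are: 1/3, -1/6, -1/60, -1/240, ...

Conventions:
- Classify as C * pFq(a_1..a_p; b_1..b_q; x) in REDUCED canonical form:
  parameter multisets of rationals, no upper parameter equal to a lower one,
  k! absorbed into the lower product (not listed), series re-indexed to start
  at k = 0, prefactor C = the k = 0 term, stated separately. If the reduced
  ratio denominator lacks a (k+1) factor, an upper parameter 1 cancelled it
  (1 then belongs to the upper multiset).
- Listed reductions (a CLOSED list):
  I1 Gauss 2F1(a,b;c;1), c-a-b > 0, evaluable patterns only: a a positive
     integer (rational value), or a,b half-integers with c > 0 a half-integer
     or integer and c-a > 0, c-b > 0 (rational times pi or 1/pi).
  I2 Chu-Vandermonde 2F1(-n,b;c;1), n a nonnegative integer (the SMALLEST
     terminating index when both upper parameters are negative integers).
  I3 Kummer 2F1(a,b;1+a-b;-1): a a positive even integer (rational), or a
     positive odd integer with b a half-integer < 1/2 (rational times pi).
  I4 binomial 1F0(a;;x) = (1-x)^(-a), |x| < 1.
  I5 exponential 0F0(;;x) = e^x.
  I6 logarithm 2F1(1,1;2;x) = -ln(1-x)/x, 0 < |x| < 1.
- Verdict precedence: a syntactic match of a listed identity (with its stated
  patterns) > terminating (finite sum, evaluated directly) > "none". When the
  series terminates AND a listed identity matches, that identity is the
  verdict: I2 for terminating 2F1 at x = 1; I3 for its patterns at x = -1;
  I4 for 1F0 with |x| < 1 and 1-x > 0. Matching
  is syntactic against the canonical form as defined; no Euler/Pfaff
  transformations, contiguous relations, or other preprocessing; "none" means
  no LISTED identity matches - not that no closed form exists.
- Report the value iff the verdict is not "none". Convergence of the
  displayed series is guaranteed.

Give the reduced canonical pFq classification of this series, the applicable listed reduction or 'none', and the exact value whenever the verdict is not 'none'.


The series (x = 1/2) is 2F1: upper {-2/3, 1}, lower {2/3}, prefactor 1/3. Verdict: none. Every listed pattern misses the 2F1 form at 1/2, upper {-2/3, 1}.

First insight: from the first term 1/3: (1)_k (C = 1/3, x = 1/2) is k! itself.
Term ratio: r(k) = (1/2) * (k-2/3) (k+1) / [(k+2/3) (k+1)] - rational in k, leading ratio (1/2); with t_0 = 1/3, classification follows.


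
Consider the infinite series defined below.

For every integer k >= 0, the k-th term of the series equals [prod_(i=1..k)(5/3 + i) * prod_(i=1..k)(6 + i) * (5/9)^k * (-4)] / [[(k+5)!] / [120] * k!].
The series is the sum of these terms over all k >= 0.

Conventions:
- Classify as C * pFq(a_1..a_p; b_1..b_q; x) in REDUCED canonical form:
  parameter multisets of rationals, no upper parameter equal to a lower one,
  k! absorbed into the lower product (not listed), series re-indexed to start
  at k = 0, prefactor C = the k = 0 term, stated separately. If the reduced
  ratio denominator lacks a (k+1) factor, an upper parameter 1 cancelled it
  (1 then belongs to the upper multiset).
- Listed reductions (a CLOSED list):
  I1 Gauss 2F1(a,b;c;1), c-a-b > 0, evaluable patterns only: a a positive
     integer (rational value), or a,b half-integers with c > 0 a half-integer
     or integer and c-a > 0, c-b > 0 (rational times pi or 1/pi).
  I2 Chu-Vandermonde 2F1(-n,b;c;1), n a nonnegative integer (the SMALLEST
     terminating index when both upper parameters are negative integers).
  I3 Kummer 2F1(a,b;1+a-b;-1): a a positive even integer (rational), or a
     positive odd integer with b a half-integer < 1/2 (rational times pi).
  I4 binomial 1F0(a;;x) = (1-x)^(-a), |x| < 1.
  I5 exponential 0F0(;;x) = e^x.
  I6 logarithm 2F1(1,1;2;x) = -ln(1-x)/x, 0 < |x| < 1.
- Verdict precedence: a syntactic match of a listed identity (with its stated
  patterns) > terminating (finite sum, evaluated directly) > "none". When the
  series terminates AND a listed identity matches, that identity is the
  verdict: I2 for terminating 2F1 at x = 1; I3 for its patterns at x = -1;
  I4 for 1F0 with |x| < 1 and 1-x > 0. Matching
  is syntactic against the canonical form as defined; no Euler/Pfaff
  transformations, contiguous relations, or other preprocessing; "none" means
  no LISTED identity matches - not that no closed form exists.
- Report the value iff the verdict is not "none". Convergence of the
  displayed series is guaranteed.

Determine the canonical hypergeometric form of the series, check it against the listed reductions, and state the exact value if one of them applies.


With C = -4: the canonical form is 2F1(8/3, 7; 6; 5/9). Verdict: none - at argument 5/9 the multisets {8/3, 7} ; {6} match no listed identity.

First insight: from the first term -4: the running product (C = -4) telescopes to a rising factorial.
Adjacent-term ratio: r(k) = (5/9) * (k+8/3) (k+7) / [(k+6) (k+1)] ; factor over Q: parameters, x = (5/9), and C = -4.


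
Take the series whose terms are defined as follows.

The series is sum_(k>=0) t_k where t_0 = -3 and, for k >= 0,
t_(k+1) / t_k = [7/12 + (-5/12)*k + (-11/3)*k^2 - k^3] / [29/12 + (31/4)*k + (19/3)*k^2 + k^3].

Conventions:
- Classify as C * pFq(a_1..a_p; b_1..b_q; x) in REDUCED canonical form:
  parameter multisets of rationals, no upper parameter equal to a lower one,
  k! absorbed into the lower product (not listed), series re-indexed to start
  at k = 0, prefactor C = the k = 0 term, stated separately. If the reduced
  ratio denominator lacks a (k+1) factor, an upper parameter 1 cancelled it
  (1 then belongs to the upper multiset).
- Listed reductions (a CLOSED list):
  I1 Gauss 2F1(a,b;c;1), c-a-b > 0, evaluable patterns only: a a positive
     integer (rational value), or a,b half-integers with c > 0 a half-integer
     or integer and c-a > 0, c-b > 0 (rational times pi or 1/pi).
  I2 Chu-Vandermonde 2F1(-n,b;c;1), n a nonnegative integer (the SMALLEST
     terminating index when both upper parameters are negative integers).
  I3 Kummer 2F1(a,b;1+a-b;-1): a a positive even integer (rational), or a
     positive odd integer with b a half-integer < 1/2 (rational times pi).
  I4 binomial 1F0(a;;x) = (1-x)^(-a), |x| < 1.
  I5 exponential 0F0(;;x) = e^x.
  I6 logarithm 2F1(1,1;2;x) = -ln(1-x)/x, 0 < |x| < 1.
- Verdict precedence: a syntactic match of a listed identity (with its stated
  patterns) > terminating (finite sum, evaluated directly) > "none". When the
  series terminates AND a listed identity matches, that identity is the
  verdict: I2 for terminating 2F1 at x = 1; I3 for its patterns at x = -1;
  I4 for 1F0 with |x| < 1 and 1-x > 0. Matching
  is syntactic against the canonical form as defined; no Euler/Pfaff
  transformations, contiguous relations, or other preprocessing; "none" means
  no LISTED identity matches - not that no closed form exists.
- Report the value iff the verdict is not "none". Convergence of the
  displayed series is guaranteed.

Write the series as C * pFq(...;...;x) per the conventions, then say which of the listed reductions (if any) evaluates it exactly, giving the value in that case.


Canonical form: C = -3 times 2F1 with upper {-1/3, 7/2}, lower {29/6}, x = -1. Verdict: none here - no I1-I6 shape fits x = -1 with lower {29/6}.

The tell: with t_0 = -3, the ratio is unreduced: k + 1/2 divides both sides (C = -3, x = -1).
Adjacent-term ratio: r(k) = (-1) * (k-1/3) (k+7/2) / [(k+29/6) (k+1)] - rational in k, leading ratio (-1); with t_0 = -3, classification follows.


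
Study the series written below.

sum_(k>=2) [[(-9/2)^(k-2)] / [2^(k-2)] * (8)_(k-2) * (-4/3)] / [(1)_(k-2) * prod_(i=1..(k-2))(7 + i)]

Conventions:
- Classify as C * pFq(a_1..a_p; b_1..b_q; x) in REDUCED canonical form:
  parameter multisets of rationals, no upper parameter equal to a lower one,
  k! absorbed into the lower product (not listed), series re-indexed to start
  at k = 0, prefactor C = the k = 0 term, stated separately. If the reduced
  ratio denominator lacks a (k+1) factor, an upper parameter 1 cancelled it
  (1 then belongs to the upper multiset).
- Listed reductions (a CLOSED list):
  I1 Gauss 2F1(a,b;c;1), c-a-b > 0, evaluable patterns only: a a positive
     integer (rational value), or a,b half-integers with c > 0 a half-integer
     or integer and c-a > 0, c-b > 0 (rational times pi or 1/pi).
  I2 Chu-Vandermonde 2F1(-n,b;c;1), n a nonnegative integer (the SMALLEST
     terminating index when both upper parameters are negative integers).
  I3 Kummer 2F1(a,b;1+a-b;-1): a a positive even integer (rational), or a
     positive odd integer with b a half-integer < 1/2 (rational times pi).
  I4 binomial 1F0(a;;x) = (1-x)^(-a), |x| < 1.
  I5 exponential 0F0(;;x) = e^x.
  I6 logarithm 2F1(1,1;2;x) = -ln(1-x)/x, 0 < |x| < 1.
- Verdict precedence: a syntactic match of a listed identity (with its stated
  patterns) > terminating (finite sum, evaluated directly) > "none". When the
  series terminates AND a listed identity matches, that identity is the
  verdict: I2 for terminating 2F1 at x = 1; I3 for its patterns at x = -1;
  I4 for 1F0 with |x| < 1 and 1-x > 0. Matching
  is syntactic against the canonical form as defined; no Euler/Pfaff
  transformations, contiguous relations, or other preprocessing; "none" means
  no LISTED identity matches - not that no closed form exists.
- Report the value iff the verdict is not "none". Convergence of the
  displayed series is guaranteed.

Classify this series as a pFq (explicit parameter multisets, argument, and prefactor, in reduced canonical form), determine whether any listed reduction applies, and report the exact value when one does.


Key step: from the first term -4/3: (1)_k (C = -4/3) is k! itself.
Consecutive-term ratio: r(k) = (-9/4) * 1 / [(k+1)] - rational in k, leading ratio (-9/4); with t_0 = -4/3, classification follows.

Classification (C = -4/3): 0F0 with upper {-}, lower {-}, argument x = -9/4. Verdict: exponential (I5) applies (the 0F0 exponential series at x = -9/4). Exact value: (-4/3) * e^(-9/4).


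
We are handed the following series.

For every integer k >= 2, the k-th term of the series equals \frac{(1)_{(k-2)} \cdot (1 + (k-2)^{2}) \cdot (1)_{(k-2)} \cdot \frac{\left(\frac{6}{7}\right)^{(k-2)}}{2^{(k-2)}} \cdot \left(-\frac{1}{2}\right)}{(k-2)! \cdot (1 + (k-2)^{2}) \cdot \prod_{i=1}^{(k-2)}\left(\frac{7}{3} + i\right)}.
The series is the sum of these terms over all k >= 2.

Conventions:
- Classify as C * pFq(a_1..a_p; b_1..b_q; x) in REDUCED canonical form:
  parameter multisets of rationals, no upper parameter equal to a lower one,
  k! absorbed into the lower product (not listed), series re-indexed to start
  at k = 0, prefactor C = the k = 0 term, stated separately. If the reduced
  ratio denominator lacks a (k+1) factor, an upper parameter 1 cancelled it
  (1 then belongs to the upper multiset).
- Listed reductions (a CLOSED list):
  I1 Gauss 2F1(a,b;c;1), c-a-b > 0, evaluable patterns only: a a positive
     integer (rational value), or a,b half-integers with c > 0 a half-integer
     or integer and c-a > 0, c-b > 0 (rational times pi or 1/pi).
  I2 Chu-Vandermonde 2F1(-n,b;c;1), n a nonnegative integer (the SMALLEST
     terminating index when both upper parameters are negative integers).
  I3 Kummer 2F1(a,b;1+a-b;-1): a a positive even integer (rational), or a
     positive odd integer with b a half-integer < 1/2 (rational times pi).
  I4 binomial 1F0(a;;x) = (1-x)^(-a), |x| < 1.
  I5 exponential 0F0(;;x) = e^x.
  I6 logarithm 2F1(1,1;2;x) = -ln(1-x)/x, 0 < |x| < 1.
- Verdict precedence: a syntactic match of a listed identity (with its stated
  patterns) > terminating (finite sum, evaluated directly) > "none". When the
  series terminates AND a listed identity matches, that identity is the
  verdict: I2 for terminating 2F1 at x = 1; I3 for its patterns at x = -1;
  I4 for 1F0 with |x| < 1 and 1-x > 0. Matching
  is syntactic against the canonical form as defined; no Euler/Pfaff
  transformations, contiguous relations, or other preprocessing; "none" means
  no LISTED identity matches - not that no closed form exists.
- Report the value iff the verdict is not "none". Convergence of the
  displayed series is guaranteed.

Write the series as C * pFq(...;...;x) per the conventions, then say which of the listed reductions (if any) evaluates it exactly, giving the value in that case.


At argument \frac{3}{7}: a 2F1 with upper {1, 1}, lower {\frac{10}{3}}, scaled by C = -\frac{1}{2}. Verdict: none - at argument \frac{3}{7} the multisets {1, 1} ; {\frac{10}{3}} match no listed identity.

First insight: from the first term -\frac{1}{2}: the lower running product (C = -1/2) is a rising factorial.
Term ratio: r(k) = \frac{3}{7} * (k+1) (k+1) / [(k+\frac{10}{3}) (k+1)] - rational in k. x = \frac{3}{7}; t_0 = -\frac{1}{2}; negate the roots.


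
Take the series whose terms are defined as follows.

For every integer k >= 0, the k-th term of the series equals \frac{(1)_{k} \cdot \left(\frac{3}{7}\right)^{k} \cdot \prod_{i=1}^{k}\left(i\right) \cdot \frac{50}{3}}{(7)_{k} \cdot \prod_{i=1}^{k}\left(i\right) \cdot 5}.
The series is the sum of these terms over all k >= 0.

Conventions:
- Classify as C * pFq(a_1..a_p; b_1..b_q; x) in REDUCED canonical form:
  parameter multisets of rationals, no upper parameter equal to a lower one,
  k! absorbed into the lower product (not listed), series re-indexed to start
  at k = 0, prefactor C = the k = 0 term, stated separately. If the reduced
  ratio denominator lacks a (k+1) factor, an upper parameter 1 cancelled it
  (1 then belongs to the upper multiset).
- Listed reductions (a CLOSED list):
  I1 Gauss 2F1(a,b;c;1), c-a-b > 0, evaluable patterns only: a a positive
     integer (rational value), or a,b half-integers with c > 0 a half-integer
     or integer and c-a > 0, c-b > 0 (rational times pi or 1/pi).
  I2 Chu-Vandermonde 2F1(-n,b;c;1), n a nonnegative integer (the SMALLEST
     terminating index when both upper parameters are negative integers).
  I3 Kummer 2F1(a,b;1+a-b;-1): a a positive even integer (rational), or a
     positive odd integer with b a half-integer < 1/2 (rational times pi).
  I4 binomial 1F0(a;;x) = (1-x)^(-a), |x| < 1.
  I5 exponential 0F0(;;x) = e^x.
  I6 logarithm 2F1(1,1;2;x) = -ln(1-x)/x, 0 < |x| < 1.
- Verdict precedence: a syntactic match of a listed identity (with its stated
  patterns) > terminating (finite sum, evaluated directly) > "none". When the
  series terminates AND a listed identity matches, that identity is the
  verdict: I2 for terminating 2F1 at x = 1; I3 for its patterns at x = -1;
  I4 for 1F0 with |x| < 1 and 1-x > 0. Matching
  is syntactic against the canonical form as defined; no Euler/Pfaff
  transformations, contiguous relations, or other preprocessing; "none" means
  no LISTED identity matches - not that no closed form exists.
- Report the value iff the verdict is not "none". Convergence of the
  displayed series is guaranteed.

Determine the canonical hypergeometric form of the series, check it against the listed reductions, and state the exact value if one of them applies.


First insight: with t_0 = \frac{10}{3}, the product of the first k integers (prefactor 10/3) is k!.
Ratio: r(k) = \frac{3}{7} * (k+1) (k+1) / [(k+7) (k+1)] - rational; roots negated = parameters, x = \frac{3}{7}, C = \frac{10}{3}.

Prefactor \frac{10}{3}, argument \frac{3}{7}: 2F1 with upper {1, 1} over lower {7}. Verdict: none - at argument \frac{3}{7} the multisets {1, 1} ; {7} match no listed identity.
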